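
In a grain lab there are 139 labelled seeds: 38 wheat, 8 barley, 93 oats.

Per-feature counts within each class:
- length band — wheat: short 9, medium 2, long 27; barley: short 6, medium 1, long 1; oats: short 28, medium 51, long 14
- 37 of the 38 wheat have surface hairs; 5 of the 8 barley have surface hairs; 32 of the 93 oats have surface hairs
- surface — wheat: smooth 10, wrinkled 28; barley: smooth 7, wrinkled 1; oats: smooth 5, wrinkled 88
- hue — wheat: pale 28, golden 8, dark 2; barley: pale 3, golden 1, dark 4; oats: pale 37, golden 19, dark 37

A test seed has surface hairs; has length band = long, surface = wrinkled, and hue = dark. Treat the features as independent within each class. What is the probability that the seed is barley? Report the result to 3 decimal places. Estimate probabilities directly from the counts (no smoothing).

0.014

wheat: (38/139) × (27/38) × (37/38) × (28/38) × (2/38) ≈ 0.00733479
barley: (8/139) × (1/8) × (5/8) × (1/8) × (4/8) ≈ 0.000281025
oats: (93/139) × (14/93) × (32/93) × (88/93) × (37/93) ≈ 0.0130466
P(barley | x) = 0.000281025 / 0.020662415 ≈ 0.014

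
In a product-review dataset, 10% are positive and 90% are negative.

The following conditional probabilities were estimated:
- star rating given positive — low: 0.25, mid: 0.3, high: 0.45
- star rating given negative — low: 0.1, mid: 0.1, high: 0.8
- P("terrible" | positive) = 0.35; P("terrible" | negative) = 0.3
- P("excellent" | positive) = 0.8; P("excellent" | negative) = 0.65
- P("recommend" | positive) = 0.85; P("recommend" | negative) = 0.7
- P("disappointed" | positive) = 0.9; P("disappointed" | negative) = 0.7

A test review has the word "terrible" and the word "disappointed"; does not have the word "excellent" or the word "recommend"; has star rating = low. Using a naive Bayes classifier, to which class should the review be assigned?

negative

positive: 0.1 × 0.25 × 0.35 × (1−0.8) × (1−0.85) × 0.9 = 0.00023625
negative: 0.9 × 0.1 × 0.3 × (1−0.65) × (1−0.7) × 0.7 = 0.0019845
Highest score → negative.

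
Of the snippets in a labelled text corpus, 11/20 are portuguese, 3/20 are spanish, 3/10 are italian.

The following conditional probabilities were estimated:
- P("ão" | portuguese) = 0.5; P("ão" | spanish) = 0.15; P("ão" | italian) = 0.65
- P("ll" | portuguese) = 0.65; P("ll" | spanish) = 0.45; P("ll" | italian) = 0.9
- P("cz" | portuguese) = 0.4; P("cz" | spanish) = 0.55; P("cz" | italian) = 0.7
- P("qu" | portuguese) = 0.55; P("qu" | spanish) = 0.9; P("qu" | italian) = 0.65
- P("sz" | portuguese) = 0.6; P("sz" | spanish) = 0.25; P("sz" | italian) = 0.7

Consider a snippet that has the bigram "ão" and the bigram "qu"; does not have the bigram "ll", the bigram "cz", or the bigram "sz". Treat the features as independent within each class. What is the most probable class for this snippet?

portuguese

portuguese: 0.55 × 0.5 × (1−0.65) × (1−0.4) × 0.55 × (1−0.6) = 0.012705
spanish: 0.15 × 0.15 × (1−0.45) × (1−0.55) × 0.9 × (1−0.25) = 0.00375890625
italian: 0.3 × 0.65 × (1−0.9) × (1−0.7) × 0.65 × (1−0.7) = 0.00114075
Highest score → portuguese.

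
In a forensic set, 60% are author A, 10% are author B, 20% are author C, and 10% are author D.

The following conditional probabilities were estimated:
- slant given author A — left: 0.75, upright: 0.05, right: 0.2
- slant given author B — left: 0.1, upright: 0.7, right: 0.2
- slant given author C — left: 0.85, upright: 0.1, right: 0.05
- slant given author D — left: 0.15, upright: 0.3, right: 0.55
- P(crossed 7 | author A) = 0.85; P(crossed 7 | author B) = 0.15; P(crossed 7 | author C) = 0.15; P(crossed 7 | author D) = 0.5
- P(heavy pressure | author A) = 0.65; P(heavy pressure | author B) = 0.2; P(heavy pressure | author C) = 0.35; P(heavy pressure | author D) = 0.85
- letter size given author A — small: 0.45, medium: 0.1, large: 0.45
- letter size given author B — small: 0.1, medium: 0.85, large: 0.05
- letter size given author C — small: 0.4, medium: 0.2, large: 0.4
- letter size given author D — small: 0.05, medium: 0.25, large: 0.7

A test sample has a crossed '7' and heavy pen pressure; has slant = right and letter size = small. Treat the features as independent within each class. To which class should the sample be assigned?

author A

author A: 0.6 × 0.2 × 0.85 × 0.65 × 0.45 = 0.029835
author B: 0.1 × 0.2 × 0.15 × 0.2 × 0.1 = 0.00006
author C: 0.2 × 0.05 × 0.15 × 0.35 × 0.4 = 0.00021
author D: 0.1 × 0.55 × 0.5 × 0.85 × 0.05 = 0.00116875
Highest score → author A.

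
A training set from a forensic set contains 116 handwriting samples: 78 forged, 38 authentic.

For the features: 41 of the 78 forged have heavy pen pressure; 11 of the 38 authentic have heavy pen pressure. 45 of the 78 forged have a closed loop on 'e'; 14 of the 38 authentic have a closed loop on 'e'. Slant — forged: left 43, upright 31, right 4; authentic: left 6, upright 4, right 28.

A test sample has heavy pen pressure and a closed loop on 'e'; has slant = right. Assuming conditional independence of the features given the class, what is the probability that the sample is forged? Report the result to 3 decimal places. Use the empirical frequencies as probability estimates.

forged: (78/116) × (41/78) × (45/78) × (4/78) ≈ 0.010457
authentic: (38/116) × (11/38) × (14/38) × (28/38) ≈ 0.0257427
P(forged | x) = 0.010457 / 0.0361997 ≈ 0.289

0.289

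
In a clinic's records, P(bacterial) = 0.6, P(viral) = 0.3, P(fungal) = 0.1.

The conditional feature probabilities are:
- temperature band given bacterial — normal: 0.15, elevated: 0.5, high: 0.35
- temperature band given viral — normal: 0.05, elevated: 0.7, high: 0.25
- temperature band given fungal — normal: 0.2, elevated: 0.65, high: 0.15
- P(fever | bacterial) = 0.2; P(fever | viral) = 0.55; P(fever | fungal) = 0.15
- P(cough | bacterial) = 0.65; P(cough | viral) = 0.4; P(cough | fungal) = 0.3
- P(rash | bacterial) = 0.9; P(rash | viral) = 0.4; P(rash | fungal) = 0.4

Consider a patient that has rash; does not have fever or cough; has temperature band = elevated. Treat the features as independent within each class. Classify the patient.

bacterial: 0.6 × 0.5 × (1−0.2) × (1−0.65) × 0.9 = 0.0756
viral: 0.3 × 0.7 × (1−0.55) × (1−0.4) × 0.4 = 0.02268
fungal: 0.1 × 0.65 × (1−0.15) × (1−0.3) × 0.4 = 0.01547
Highest score → bacterial.

bacterial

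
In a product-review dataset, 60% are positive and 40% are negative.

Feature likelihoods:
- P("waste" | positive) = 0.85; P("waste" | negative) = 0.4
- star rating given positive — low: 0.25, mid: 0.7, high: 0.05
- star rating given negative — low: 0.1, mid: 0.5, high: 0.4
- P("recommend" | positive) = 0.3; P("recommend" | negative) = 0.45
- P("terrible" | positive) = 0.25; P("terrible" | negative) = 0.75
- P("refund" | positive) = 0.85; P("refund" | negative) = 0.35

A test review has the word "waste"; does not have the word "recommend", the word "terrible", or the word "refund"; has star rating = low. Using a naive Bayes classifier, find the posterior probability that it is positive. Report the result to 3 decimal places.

0.875

positive: 0.6 × 0.85 × 0.25 × (1−0.3) × (1−0.25) × (1−0.85) = 0.010040625
negative: 0.4 × 0.4 × 0.1 × (1−0.45) × (1−0.75) × (1−0.35) = 0.00143
P(positive | x) = 0.010040625 / 0.011470625 ≈ 0.875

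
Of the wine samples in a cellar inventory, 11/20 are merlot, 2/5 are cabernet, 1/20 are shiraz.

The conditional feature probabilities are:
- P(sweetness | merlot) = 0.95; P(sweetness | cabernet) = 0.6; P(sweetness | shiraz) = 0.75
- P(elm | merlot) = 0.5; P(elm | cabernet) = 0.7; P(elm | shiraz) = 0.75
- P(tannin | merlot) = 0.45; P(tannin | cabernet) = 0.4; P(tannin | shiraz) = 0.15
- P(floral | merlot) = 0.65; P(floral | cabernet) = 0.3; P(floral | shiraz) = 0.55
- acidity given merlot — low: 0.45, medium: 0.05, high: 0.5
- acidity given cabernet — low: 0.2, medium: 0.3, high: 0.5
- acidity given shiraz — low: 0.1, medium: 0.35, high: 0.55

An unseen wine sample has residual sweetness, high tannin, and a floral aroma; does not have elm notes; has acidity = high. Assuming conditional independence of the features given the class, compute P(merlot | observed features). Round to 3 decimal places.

merlot: 0.55 × 0.95 × (1−0.5) × 0.45 × 0.65 × 0.5 = 0.0382078125
cabernet: 0.4 × 0.6 × (1−0.7) × 0.4 × 0.3 × 0.5 = 0.00432
shiraz: 0.05 × 0.75 × (1−0.75) × 0.15 × 0.55 × 0.55 = 0.000425390625
P(merlot | x) = 0.0382078125 / 0.042953203125 ≈ 0.890

0.890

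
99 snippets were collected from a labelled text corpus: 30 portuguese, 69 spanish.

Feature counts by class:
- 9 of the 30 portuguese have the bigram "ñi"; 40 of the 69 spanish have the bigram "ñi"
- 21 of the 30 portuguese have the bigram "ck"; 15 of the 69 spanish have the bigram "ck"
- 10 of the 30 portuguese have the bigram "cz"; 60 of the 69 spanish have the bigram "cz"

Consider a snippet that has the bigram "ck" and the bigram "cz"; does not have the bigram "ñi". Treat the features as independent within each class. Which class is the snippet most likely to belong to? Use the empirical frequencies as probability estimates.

spanish

portuguese: (30/99) × (21/30) × (21/30) × (10/30) ≈ 0.0494949
spanish: (69/99) × (29/69) × (15/69) × (60/69) ≈ 0.0553742
Highest score → spanish.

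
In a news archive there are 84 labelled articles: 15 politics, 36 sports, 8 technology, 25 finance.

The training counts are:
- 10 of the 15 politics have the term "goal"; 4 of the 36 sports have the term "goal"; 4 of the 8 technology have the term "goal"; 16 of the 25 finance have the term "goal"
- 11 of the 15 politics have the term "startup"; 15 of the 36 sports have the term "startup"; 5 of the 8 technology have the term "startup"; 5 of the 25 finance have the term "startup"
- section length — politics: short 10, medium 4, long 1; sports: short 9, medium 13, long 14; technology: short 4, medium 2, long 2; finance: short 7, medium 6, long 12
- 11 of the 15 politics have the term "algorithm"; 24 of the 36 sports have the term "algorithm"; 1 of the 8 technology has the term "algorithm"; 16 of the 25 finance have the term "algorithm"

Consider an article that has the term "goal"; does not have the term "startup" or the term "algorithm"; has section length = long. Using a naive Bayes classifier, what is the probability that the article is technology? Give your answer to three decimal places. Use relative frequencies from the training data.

0.114

politics: (15/84) × (10/15) × (4/15) × (1/15) × (4/15) ≈ 0.000564374
sports: (36/84) × (4/36) × (21/36) × (14/36) × (12/36) ≈ 0.00360082
technology: (8/84) × (4/8) × (3/8) × (2/8) × (7/8) = 0.00390625
finance: (25/84) × (16/25) × (20/25) × (12/25) × (9/25) ≈ 0.0263314
P(technology | x) = 0.00390625 / 0.034402844 ≈ 0.114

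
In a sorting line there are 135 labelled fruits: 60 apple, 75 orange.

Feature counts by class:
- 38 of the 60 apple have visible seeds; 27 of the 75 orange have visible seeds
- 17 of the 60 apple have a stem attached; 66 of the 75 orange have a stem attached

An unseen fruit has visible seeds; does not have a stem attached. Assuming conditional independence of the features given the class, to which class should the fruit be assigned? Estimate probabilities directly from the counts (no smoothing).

apple

apple: (60/135) × (38/60) × (43/60) ≈ 0.201728
orange: (75/135) × (27/75) × (9/75) = 0.024
Highest score → apple.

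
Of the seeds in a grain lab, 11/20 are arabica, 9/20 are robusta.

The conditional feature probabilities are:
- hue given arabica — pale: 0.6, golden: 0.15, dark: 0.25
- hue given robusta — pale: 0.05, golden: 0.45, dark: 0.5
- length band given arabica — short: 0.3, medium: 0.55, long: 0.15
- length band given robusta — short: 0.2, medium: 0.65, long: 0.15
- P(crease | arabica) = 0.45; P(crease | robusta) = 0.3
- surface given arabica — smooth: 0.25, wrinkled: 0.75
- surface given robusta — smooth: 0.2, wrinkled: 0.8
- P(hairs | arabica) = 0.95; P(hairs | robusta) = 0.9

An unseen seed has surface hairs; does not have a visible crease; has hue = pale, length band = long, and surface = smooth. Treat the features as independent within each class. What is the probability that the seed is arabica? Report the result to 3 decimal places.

0.938

arabica: 0.55 × 0.6 × 0.15 × (1−0.45) × 0.25 × 0.95 = 0.0064659375
robusta: 0.45 × 0.05 × 0.15 × (1−0.3) × 0.2 × 0.9 = 0.00042525
P(arabica | x) = 0.0064659375 / 0.0068911875 ≈ 0.938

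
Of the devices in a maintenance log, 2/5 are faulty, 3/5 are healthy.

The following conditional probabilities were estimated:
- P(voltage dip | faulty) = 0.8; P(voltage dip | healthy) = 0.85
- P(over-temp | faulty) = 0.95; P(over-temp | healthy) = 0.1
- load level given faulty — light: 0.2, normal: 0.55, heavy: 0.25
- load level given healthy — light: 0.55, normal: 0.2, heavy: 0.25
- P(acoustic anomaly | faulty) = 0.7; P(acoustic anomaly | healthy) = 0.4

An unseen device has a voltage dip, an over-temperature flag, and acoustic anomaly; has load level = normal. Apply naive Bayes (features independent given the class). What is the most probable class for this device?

faulty

faulty: 0.4 × 0.8 × 0.95 × 0.55 × 0.7 = 0.11704
healthy: 0.6 × 0.85 × 0.1 × 0.2 × 0.4 = 0.00408
Highest score → faulty.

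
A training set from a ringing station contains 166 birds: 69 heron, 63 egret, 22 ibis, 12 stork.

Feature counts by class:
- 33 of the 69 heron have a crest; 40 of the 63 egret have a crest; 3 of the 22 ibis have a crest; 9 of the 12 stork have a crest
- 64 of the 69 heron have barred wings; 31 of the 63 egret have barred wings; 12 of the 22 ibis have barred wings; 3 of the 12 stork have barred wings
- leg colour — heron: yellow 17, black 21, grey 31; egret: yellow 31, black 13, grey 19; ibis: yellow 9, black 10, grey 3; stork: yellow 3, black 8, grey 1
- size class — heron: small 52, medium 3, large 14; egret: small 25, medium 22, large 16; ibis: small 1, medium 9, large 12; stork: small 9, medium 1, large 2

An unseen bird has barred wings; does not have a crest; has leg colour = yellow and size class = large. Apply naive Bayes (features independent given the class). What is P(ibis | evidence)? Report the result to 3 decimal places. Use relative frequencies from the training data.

0.426

heron: (69/166) × (36/69) × (64/69) × (17/69) × (14/69) ≈ 0.0100555
egret: (63/166) × (23/63) × (31/63) × (31/63) × (16/63) ≈ 0.00852004
ibis: (22/166) × (19/22) × (12/22) × (9/22) × (12/22) ≈ 0.013931
stork: (12/166) × (3/12) × (3/12) × (3/12) × (2/12) ≈ 0.000188253
P(ibis | x) = 0.013931 / 0.032694793 ≈ 0.426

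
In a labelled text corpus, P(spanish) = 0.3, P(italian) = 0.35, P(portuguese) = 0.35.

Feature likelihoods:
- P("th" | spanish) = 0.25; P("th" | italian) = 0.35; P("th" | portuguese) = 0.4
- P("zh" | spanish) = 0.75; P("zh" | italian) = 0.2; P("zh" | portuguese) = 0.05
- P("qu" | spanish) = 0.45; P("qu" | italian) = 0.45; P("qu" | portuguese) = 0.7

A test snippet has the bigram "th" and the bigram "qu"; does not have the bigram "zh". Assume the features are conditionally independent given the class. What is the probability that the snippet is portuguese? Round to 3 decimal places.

spanish: 0.3 × 0.25 × (1−0.75) × 0.45 = 0.0084375
italian: 0.35 × 0.35 × (1−0.2) × 0.45 = 0.0441
portuguese: 0.35 × 0.4 × (1−0.05) × 0.7 = 0.0931
P(portuguese | x) = 0.0931 / 0.1456375 ≈ 0.639

0.639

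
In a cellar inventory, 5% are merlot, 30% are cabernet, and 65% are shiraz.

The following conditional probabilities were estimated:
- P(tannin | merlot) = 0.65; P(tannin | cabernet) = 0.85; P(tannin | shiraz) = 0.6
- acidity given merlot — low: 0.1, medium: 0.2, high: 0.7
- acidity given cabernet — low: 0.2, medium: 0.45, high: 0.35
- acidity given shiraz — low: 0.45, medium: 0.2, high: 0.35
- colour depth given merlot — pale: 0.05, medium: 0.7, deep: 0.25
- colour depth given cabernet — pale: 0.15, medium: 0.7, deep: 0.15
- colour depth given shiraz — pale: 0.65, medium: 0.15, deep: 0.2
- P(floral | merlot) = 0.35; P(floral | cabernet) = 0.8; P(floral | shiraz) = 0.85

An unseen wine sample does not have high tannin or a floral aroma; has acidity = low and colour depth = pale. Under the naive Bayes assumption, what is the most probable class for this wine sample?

merlot: 0.05 × (1−0.65) × 0.1 × 0.05 × (1−0.35) = 0.000056875
cabernet: 0.3 × (1−0.85) × 0.2 × 0.15 × (1−0.8) = 0.00027
shiraz: 0.65 × (1−0.6) × 0.45 × 0.65 × (1−0.85) = 0.0114075
Highest score → shiraz.

shiraz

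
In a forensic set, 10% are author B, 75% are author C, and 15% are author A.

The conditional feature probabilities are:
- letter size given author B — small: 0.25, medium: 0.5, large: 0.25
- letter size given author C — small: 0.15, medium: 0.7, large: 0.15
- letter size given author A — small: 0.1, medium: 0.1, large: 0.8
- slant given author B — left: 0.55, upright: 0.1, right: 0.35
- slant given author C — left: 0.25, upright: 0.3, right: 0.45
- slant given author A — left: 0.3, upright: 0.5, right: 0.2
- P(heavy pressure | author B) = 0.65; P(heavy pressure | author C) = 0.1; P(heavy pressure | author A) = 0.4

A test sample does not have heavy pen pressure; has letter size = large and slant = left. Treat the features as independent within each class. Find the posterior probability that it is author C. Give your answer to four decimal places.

author B: 0.1 × 0.25 × 0.55 × (1−0.65) = 0.0048125
author C: 0.75 × 0.15 × 0.25 × (1−0.1) = 0.0253125
author A: 0.15 × 0.8 × 0.3 × (1−0.4) = 0.0216
P(author C | x) = 0.0253125 / 0.051725 ≈ 0.4894

0.4894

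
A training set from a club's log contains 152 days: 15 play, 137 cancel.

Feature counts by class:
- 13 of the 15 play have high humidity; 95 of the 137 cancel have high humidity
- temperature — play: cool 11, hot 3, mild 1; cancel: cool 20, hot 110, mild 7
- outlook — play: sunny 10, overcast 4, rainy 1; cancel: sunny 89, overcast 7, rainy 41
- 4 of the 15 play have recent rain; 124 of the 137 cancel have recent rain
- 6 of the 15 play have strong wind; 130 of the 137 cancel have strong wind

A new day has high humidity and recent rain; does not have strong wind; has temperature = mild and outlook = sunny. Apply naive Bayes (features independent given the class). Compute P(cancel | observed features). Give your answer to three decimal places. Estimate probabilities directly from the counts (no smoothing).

0.612

play: (15/152) × (13/15) × (1/15) × (10/15) × (4/15) × (9/15) ≈ 0.000608187
cancel: (137/152) × (95/137) × (7/137) × (89/137) × (124/137) × (7/137) ≈ 0.000959413
P(cancel | x) = 0.000959413 / 0.0015676 ≈ 0.612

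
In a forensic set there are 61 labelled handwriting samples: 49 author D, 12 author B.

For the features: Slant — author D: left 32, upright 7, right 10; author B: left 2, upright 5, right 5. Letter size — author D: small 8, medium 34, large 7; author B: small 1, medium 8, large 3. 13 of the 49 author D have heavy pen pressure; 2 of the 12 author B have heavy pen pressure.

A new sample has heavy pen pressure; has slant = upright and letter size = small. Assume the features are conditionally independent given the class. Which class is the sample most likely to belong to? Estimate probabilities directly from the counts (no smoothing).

author D

author D: (49/61) × (7/49) × (8/49) × (13/49) ≈ 0.00497061
author B: (12/61) × (5/12) × (1/12) × (2/12) ≈ 0.00113843
Highest score → author D.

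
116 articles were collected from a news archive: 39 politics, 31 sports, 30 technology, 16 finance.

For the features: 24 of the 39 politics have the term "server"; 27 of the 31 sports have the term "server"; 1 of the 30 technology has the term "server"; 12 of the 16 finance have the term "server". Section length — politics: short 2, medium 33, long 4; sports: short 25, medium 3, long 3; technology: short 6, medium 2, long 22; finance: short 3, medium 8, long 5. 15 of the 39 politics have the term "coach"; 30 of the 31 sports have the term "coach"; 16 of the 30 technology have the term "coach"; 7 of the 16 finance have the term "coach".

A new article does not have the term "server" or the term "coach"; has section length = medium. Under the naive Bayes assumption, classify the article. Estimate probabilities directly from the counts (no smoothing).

politics

politics: (39/116) × (15/39) × (33/39) × (24/39) ≈ 0.0673332
sports: (31/116) × (4/31) × (3/31) × (1/31) ≈ 0.000107646
technology: (30/116) × (29/30) × (2/30) × (14/30) ≈ 0.00777778
finance: (16/116) × (4/16) × (8/16) × (9/16) ≈ 0.00969828
Highest score → politics.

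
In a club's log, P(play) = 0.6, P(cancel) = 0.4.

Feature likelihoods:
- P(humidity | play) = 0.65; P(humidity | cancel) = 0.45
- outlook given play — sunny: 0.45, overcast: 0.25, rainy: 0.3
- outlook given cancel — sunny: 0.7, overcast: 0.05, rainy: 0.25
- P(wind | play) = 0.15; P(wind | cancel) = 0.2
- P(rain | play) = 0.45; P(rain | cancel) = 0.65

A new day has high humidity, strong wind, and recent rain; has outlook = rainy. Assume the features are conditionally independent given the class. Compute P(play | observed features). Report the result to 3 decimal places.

0.574

play: 0.6 × 0.65 × 0.3 × 0.15 × 0.45 = 0.0078975
cancel: 0.4 × 0.45 × 0.25 × 0.2 × 0.65 = 0.00585
P(play | x) = 0.0078975 / 0.0137475 ≈ 0.574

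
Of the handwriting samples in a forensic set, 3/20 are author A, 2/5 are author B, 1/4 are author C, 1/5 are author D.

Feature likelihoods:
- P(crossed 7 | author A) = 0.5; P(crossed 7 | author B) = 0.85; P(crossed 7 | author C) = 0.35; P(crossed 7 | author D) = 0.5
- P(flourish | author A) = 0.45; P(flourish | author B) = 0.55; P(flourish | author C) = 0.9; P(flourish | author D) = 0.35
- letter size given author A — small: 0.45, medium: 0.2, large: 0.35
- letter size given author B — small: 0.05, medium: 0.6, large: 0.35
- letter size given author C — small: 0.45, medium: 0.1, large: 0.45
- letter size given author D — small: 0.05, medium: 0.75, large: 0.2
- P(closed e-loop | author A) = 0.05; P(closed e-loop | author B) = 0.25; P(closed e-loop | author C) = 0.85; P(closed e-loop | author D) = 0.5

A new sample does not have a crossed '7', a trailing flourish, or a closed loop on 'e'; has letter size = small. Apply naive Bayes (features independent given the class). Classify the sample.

author A

author A: 0.15 × (1−0.5) × (1−0.45) × 0.45 × (1−0.05) = 0.017634375
author B: 0.4 × (1−0.85) × (1−0.55) × 0.05 × (1−0.25) = 0.0010125
author C: 0.25 × (1−0.35) × (1−0.9) × 0.45 × (1−0.85) = 0.001096875
author D: 0.2 × (1−0.5) × (1−0.35) × 0.05 × (1−0.5) = 0.001625
Highest score → author A.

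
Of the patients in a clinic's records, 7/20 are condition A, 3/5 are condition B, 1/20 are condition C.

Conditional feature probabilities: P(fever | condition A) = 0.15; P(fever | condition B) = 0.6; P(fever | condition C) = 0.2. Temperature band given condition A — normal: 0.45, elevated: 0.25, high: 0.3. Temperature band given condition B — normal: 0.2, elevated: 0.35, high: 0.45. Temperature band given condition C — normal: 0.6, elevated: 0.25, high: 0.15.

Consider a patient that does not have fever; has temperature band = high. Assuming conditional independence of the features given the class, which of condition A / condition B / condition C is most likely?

condition B

condition A: 0.35 × (1−0.15) × 0.3 = 0.08925
condition B: 0.6 × (1−0.6) × 0.45 = 0.108
condition C: 0.05 × (1−0.2) × 0.15 = 0.006
Highest score → condition B.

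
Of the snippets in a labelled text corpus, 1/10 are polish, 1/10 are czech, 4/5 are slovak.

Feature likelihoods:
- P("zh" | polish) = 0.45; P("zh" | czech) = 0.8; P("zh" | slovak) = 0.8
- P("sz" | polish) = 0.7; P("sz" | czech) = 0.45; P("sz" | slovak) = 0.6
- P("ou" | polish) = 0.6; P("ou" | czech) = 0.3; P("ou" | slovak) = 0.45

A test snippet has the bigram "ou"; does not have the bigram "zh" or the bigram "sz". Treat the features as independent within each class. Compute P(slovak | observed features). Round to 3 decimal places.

polish: 0.1 × (1−0.45) × (1−0.7) × 0.6 = 0.0099
czech: 0.1 × (1−0.8) × (1−0.45) × 0.3 = 0.0033
slovak: 0.8 × (1−0.8) × (1−0.6) × 0.45 = 0.0288
P(slovak | x) = 0.0288 / 0.042 ≈ 0.686

0.686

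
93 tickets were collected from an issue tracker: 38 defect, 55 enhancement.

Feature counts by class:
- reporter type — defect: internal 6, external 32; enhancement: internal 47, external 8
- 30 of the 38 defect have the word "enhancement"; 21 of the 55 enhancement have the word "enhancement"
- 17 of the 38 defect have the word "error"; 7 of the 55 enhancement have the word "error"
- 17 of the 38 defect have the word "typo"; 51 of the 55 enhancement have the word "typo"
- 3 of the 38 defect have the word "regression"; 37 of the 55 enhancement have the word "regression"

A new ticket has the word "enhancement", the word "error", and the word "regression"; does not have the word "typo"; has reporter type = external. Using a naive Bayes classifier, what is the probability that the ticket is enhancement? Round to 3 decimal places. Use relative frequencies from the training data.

0.037

defect: (38/93) × (32/38) × (30/38) × (17/38) × (21/38) × (3/38) ≈ 0.00530204
enhancement: (55/93) × (8/55) × (21/55) × (7/55) × (4/55) × (37/55) ≈ 0.00020452
P(enhancement | x) = 0.00020452 / 0.00550656 ≈ 0.037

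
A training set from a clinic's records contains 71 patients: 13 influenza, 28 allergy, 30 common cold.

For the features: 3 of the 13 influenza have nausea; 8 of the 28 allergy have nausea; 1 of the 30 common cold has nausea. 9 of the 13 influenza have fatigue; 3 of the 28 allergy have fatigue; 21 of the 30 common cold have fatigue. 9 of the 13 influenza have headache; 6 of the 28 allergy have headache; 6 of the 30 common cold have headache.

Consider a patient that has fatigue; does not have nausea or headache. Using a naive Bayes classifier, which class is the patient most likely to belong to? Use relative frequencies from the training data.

influenza: (13/71) × (10/13) × (9/13) × (4/13) ≈ 0.0300025
allergy: (28/71) × (20/28) × (3/28) × (22/28) ≈ 0.0237137
common cold: (30/71) × (29/30) × (21/30) × (24/30) ≈ 0.228732
Highest score → common cold.

common cold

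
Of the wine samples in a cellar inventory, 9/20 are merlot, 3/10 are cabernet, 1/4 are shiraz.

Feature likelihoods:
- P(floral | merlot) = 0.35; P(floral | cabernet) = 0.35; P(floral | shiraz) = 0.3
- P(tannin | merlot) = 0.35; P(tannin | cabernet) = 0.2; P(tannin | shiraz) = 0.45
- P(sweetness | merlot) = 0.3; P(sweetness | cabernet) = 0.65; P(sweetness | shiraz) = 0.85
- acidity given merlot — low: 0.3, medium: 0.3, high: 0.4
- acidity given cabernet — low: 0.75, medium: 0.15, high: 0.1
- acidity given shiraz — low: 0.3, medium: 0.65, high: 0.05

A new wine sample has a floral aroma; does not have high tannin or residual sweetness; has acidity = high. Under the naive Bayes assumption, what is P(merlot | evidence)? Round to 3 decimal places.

0.898

merlot: 0.45 × 0.35 × (1−0.35) × (1−0.3) × 0.4 = 0.028665
cabernet: 0.3 × 0.35 × (1−0.2) × (1−0.65) × 0.1 = 0.00294
shiraz: 0.25 × 0.3 × (1−0.45) × (1−0.85) × 0.05 = 0.000309375
P(merlot | x) = 0.028665 / 0.031914375 ≈ 0.898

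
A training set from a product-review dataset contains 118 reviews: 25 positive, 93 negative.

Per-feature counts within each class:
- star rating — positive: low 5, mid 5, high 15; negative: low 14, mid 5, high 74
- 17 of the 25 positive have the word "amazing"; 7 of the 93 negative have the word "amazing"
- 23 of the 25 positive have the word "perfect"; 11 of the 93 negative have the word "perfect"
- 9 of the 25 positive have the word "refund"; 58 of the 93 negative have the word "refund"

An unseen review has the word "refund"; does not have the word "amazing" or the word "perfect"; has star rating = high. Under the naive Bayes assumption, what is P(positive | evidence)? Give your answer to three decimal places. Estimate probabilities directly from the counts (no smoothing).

0.004

positive: (25/118) × (15/25) × (8/25) × (2/25) × (9/25) ≈ 0.00117153
negative: (93/118) × (74/93) × (86/93) × (82/93) × (58/93) ≈ 0.31889
P(positive | x) = 0.00117153 / 0.32006153 ≈ 0.004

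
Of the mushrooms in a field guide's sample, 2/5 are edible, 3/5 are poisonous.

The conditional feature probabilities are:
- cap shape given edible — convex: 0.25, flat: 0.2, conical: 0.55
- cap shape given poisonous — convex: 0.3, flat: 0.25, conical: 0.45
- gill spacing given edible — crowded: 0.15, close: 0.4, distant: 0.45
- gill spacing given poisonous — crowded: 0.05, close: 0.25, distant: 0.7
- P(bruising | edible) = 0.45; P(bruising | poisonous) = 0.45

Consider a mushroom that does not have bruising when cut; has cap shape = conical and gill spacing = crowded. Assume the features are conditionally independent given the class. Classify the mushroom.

edible: 0.4 × 0.55 × 0.15 × (1−0.45) = 0.01815
poisonous: 0.6 × 0.45 × 0.05 × (1−0.45) = 0.007425
Highest score → edible.

edible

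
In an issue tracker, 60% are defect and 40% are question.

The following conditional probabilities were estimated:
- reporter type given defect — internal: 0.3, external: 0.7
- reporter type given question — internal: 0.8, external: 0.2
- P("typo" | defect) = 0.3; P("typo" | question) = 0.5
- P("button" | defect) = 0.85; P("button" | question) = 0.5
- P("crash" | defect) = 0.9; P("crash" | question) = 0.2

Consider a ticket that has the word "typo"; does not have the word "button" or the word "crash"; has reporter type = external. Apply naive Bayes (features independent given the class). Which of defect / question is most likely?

defect: 0.6 × 0.7 × 0.3 × (1−0.85) × (1−0.9) = 0.00189
question: 0.4 × 0.2 × 0.5 × (1−0.5) × (1−0.2) = 0.016
Highest score → question.

question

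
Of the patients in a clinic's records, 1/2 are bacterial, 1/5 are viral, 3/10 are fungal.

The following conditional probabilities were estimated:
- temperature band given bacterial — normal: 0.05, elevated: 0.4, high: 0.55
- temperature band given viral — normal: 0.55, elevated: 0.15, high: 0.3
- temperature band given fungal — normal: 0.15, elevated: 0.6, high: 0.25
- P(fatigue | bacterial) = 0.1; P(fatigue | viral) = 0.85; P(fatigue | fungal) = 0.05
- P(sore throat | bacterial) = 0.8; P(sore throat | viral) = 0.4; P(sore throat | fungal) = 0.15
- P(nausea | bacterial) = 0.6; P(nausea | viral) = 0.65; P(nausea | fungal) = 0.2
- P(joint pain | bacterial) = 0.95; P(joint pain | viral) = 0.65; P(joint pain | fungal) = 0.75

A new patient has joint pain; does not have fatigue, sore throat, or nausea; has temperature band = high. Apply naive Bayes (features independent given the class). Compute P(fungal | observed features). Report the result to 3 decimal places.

bacterial: 0.5 × 0.55 × (1−0.1) × (1−0.8) × (1−0.6) × 0.95 = 0.01881
viral: 0.2 × 0.3 × (1−0.85) × (1−0.4) × (1−0.65) × 0.65 = 0.0012285
fungal: 0.3 × 0.25 × (1−0.05) × (1−0.15) × (1−0.2) × 0.75 = 0.0363375
P(fungal | x) = 0.0363375 / 0.056376 ≈ 0.645

0.645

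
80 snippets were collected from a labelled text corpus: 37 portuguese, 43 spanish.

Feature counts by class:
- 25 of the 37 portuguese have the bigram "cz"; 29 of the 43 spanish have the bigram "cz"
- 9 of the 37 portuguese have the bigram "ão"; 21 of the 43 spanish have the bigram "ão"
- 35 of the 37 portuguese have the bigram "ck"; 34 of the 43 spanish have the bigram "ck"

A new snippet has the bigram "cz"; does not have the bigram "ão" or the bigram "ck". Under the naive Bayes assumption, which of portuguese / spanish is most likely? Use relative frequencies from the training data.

portuguese: (37/80) × (25/37) × (28/37) × (2/37) ≈ 0.0127831
spanish: (43/80) × (29/43) × (22/43) × (9/43) ≈ 0.0388183
Highest score → spanish.

spanish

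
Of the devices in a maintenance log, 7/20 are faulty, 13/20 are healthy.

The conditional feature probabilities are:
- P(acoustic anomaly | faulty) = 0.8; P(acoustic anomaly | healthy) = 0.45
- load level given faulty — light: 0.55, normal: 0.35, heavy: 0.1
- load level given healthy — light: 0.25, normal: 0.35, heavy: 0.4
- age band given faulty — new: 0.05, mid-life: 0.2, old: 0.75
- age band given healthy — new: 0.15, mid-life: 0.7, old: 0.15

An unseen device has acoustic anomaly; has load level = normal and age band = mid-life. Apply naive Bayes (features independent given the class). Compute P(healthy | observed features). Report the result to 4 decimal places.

faulty: 0.35 × 0.8 × 0.35 × 0.2 = 0.0196
healthy: 0.65 × 0.45 × 0.35 × 0.7 = 0.0716625
P(healthy | x) = 0.0716625 / 0.0912625 ≈ 0.7852

0.7852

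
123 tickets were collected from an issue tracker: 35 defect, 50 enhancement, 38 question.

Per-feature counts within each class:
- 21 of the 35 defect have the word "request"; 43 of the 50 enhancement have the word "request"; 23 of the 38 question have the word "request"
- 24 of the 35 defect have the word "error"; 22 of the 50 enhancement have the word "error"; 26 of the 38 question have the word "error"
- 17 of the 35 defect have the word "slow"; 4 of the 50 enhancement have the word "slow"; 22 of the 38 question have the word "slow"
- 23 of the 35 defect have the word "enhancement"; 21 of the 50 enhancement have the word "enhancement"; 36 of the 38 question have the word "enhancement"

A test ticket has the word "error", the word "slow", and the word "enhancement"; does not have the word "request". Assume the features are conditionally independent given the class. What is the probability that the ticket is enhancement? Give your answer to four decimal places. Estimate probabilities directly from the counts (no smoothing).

0.0118

defect: (35/123) × (14/35) × (24/35) × (17/35) × (23/35) ≈ 0.0249119
enhancement: (50/123) × (7/50) × (22/50) × (4/50) × (21/50) ≈ 0.000841366
question: (38/123) × (15/38) × (26/38) × (22/38) × (36/38) ≈ 0.045765
P(enhancement | x) = 0.000841366 / 0.071518266 ≈ 0.0118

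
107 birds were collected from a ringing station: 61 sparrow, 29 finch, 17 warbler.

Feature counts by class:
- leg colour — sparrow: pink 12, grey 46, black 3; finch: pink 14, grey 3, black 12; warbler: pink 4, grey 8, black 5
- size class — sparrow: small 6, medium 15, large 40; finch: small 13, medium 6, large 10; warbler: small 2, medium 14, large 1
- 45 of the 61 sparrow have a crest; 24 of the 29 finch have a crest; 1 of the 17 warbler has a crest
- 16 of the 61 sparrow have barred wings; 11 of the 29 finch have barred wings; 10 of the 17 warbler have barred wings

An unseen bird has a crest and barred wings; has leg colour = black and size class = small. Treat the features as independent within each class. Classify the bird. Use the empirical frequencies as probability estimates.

finch

sparrow: (61/107) × (3/61) × (6/61) × (45/61) × (16/61) ≈ 0.00053362
finch: (29/107) × (12/29) × (13/29) × (24/29) × (11/29) ≈ 0.0157816
warbler: (17/107) × (5/17) × (2/17) × (1/17) × (10/17) ≈ 0.000190226
Highest score → finch.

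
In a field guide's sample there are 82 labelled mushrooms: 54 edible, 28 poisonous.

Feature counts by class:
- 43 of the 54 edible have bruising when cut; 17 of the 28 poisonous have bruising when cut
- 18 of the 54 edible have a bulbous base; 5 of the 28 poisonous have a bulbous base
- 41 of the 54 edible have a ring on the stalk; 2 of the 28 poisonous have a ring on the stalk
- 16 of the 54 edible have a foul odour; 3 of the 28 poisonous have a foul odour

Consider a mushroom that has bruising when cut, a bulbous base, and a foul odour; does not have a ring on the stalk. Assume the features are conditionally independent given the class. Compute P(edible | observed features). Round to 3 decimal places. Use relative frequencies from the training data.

edible: (54/82) × (43/54) × (18/54) × (13/54) × (16/54) ≈ 0.0124684
poisonous: (28/82) × (17/28) × (5/28) × (26/28) × (3/28) ≈ 0.0036832
P(edible | x) = 0.0124684 / 0.0161516 ≈ 0.772

0.772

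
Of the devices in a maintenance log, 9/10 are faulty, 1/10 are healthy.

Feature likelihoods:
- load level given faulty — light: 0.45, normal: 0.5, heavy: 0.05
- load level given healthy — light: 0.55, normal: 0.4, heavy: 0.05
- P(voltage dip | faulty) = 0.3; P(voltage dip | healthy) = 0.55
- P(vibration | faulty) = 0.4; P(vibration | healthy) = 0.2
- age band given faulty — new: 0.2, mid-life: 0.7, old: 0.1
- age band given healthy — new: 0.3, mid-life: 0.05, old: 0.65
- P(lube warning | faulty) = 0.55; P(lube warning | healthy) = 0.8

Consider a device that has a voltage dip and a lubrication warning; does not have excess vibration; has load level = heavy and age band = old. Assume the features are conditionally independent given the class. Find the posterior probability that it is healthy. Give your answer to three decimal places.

0.720

faulty: 0.9 × 0.05 × 0.3 × (1−0.4) × 0.1 × 0.55 = 0.0004455
healthy: 0.1 × 0.05 × 0.55 × (1−0.2) × 0.65 × 0.8 = 0.001144
P(healthy | x) = 0.001144 / 0.0015895 ≈ 0.720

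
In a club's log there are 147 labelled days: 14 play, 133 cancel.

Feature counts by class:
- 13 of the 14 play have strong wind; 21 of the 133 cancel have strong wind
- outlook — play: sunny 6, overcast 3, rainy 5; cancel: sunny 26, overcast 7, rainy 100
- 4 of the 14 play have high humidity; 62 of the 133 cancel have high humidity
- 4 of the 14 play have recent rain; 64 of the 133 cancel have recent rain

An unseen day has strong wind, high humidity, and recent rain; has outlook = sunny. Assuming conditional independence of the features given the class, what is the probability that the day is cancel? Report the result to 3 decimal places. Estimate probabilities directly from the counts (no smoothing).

0.669

play: (14/147) × (13/14) × (6/14) × (4/14) × (4/14) ≈ 0.00309395
cancel: (133/147) × (21/133) × (26/133) × (62/133) × (64/133) ≈ 0.00626458
P(cancel | x) = 0.00626458 / 0.00935853 ≈ 0.669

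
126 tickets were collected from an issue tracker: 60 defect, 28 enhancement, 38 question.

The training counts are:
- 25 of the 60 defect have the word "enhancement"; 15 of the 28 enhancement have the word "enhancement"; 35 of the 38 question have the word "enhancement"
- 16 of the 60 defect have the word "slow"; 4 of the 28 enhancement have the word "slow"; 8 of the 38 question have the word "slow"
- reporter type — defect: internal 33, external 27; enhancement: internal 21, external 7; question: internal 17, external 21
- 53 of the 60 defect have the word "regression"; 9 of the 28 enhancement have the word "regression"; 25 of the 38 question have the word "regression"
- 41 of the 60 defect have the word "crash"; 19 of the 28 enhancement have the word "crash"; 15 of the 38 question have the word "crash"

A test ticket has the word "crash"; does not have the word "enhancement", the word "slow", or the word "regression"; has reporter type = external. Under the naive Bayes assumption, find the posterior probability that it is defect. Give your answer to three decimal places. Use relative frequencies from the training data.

defect: (60/126) × (35/60) × (44/60) × (27/60) × (7/60) × (41/60) ≈ 0.00730787
enhancement: (28/126) × (13/28) × (24/28) × (7/28) × (19/28) × (19/28) ≈ 0.0101802
question: (38/126) × (3/38) × (30/38) × (21/38) × (13/38) × (15/38) ≈ 0.00140279
P(defect | x) = 0.00730787 / 0.01889086 ≈ 0.387

0.387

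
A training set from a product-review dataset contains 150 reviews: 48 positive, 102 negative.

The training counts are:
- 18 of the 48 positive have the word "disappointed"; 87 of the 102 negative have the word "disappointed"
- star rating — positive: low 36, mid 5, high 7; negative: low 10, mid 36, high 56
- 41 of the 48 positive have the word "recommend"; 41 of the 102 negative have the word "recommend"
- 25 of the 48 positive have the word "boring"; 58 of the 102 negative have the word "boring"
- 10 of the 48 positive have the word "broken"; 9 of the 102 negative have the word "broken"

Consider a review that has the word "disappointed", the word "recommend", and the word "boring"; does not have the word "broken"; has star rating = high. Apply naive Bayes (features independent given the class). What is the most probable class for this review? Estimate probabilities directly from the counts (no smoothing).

negative

positive: (48/150) × (18/48) × (7/48) × (41/48) × (25/48) × (38/48) ≈ 0.00616342
negative: (102/150) × (87/102) × (56/102) × (41/102) × (58/102) × (93/102) ≈ 0.0663606
Highest score → negative.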